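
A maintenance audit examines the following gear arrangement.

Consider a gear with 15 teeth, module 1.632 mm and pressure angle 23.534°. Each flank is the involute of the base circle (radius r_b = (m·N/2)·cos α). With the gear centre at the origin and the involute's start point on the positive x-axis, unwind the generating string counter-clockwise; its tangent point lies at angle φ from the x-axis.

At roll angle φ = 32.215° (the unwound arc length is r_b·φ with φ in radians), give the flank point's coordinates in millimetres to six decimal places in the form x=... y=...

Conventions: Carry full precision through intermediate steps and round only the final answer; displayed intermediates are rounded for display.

topology: single-mesh involute geometry — m = 1.632, N = 15
pitch radius r_p = m·N/2 = 1.632·15/2 = 12.240000
base radius r_b = r_p·cos α = 12.240000·cos 23.534° = 11.221917
roll angle φ = 32.215° = 0.56225782 rad
x = r_b·(cos φ + φ·sin φ) = 12.857983
y = r_b·(sin φ − φ·cos φ) = 0.644110

x=12.857983 y=0.644110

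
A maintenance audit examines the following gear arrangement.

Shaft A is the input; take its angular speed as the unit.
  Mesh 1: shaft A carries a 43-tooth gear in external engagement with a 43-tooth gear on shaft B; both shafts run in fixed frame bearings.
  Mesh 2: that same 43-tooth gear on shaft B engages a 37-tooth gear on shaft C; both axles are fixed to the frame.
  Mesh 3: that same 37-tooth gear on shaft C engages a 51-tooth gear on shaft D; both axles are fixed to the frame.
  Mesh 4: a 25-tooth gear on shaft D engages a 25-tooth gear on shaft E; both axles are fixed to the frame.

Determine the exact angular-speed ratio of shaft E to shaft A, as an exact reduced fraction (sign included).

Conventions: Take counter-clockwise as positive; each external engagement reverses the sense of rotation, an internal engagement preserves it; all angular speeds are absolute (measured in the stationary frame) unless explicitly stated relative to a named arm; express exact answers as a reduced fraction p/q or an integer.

43/51

class = fixed-axis compound train [4 meshes; 4 ratios multiply, 4 sense flips]
mesh 1 [43T→43T]: running ratio 1, sense −
mesh 2 [43T→37T]: running ratio 43/37, sense +
mesh 3 [37T→51T]: running ratio 43/51, sense −
mesh 4 [25T→25T]: running ratio 43/51, sense +
ω_out/ω_in = 43/51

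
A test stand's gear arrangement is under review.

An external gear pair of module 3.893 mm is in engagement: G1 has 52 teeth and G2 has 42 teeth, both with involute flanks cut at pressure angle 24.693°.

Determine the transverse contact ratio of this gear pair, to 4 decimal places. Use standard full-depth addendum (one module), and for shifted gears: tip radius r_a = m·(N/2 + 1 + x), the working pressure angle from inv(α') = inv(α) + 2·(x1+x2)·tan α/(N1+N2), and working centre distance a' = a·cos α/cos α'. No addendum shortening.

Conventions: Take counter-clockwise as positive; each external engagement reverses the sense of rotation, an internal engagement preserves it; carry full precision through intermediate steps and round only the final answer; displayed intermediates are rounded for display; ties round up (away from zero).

single-mesh involute tooth geometry (52T engaging 42T at module 3.893)
base radii: r_b1 = 91.962547, r_b2 = 74.277442
tip radii: r_a1 = 105.111000, r_a2 = 85.646000
no profile shift: α' = α, a' = a
action lengths: √(r_a1²−r_b1²) = 50.903951, √(r_a2²−r_b2²) = 42.639171
base pitch p_b = π·m·cos α = 11.111879
CR = (50.903951 + 42.639171 − 182.971000·sin 24.69300°)/11.111879 = 1.539422
contact ratio ≈ 1.5394

1.5394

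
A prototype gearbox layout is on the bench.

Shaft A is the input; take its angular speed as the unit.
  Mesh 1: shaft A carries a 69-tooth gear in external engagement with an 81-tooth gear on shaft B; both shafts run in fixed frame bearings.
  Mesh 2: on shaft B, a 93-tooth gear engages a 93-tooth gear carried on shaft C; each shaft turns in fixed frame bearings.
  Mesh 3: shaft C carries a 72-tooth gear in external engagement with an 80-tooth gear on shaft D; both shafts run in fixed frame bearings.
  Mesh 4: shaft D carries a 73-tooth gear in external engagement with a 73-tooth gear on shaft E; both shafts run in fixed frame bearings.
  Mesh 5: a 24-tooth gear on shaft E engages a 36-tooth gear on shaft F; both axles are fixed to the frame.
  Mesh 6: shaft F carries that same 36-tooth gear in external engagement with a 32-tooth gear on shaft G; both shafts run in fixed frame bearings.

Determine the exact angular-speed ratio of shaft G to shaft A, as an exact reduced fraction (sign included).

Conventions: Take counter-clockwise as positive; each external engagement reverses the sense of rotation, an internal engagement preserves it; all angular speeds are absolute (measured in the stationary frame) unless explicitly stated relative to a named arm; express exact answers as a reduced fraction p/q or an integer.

23/40

class = fixed-axis compound train [6 meshes; 6 ratios multiply, 6 sense flips]
mesh 1 [69T→81T]: running ratio 23/27, sense −
mesh 2 [93T→93T]: running ratio 23/27, sense +
mesh 3 [72T→80T]: running ratio 23/30, sense −
mesh 4 [73T→73T]: running ratio 23/30, sense +
mesh 5 [24T→36T]: running ratio 23/45, sense −
mesh 6 [36T→32T]: running ratio 23/40, sense +
ω_out/ω_in = 23/40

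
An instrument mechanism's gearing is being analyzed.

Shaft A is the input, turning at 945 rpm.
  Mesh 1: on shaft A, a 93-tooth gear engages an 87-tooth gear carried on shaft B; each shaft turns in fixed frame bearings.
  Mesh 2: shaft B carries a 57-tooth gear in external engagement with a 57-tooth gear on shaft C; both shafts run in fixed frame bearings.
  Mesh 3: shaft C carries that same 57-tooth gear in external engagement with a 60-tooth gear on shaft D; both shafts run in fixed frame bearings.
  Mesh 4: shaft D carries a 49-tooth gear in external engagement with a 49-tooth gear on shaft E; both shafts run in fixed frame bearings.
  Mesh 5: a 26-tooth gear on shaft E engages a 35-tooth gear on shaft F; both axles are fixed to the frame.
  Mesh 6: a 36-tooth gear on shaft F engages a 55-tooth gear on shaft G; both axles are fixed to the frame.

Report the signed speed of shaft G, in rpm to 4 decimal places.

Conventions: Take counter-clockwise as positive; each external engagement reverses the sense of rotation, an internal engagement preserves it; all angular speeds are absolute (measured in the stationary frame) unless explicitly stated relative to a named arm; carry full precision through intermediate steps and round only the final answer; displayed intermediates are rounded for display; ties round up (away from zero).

6-mesh fixed-axis compound train (all bearings frame-fixed)
mesh 1 [93T→87T]: ω = 945.0000×93/87 = 1010.1724 rpm, sense flips to −
mesh 2 [57T→57T]: ω = 1010.1724×57/57 = 1010.1724 rpm, sense flips to +
mesh 3 [57T→60T]: ω = 1010.1724×57/60 = 959.6638 rpm, sense flips to −
mesh 4 [49T→49T]: ω = 959.6638×49/49 = 959.6638 rpm, sense flips to +
mesh 5 [26T→35T]: ω = 959.6638×26/35 = 712.8931 rpm, sense flips to −
mesh 6 [36T→55T]: ω = 712.8931×36/55 = 466.6209 rpm, sense flips to +
signed output speed = +466.6209 rpm

+466.6209 rpm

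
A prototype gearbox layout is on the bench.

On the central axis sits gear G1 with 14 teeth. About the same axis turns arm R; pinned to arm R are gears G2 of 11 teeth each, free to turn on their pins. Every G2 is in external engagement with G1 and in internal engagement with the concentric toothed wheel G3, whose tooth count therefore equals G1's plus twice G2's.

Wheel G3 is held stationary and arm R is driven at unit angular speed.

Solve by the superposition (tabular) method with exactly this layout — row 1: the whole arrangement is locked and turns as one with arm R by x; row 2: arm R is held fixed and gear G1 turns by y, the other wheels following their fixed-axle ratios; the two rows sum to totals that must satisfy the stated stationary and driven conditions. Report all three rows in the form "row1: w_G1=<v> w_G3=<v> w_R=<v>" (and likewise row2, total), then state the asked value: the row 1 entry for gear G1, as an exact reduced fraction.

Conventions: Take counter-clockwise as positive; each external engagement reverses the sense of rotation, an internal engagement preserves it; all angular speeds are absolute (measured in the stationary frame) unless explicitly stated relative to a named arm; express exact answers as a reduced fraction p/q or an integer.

recognized (axles ride arm R): planetary set, 14/11/36 teeth
row 1 (train locked, turned with arm): all members turn x
superposition row 2 [arm held]: sun y, ring −(14/36)·y, arm 0
boundary: total ω_ring = x − (14/36)·y = 0 and total ω_arm = x = 1  ⇒  y = 18/7, x = 1
row 2 ring = −(14/36)·18/7 = -1
totals (row 1 + row 2): sun 1 + 18/7 = 25/7, ring 1 + (-1) = 0, arm 1 + 0 = 1
asked cell (row1, sun) = 1

row1: w_G1=1 w_G3=1 w_R=1
row2: w_G1=18/7 w_G3=-1 w_R=0
total: w_G1=25/7 w_G3=0 w_R=1
asked value: 1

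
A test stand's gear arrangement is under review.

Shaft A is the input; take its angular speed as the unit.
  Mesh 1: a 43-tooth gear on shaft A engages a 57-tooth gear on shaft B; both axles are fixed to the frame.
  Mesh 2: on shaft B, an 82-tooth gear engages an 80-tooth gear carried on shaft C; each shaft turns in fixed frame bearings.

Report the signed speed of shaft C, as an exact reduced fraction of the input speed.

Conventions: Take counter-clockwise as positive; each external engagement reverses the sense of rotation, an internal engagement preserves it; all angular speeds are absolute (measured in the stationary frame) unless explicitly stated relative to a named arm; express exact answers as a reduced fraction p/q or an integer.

1763/2280

2-mesh fixed-axis compound train (all bearings frame-fixed)
mesh 1 [43T→57T]: |ω|/ω_in = 1×43/57 = 43/57, sense flips to −
mesh 2 [82T→80T]: |ω|/ω_in = (43/57)×82/80 = 1763/2280, sense flips to +
signed output speed (× input speed) = 1763/2280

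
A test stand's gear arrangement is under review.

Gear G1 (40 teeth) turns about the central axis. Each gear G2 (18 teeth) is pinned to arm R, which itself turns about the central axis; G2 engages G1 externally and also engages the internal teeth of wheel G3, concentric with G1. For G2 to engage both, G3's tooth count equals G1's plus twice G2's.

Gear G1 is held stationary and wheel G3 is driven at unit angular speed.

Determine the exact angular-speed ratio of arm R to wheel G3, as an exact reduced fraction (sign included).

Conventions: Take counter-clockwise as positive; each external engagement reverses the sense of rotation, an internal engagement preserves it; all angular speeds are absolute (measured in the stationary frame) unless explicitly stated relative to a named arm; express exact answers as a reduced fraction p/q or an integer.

19/29

topology: planetary set — G1 40T / G2 18T / G3 76T, arm = carrier (Willis)
ring teeth: 40 + 2·18 = 76
40(ω_sun−ω_arm) = −76(ω_ring−ω_arm),  ω_sun = 0, ω_ring = 1
40(0−ω_arm) = −76(1−ω_arm)  ⇒  116·ω_arm = 76  ⇒  ω_arm = 19/29
ω_out/ω_in = 19/29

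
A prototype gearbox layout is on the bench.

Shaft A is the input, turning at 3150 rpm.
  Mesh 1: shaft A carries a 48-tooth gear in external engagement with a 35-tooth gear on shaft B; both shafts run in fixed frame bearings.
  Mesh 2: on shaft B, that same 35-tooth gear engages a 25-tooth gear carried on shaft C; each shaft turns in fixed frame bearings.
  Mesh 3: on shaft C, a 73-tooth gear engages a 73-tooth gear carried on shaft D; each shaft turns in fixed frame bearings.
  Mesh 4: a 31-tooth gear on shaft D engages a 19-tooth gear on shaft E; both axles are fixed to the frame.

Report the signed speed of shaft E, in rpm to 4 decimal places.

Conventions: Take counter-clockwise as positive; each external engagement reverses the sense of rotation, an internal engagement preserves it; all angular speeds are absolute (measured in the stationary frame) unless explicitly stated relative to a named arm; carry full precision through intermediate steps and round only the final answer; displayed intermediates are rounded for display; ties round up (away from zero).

4-mesh fixed-axis compound train (all bearings frame-fixed)
mesh 1 [48T→35T]: ω = 3150.0000×48/35 = 4320.0000 rpm, sense flips to −
mesh 2 [35T→25T]: ω = 4320.0000×35/25 = 6048.0000 rpm, sense flips to +
mesh 3 [73T→73T]: ω = 6048.0000×73/73 = 6048.0000 rpm, sense flips to −
mesh 4 [31T→19T]: ω = 6048.0000×31/19 = 9867.7895 rpm, sense flips to +
signed output speed = +9867.7895 rpm

+9867.7895 rpm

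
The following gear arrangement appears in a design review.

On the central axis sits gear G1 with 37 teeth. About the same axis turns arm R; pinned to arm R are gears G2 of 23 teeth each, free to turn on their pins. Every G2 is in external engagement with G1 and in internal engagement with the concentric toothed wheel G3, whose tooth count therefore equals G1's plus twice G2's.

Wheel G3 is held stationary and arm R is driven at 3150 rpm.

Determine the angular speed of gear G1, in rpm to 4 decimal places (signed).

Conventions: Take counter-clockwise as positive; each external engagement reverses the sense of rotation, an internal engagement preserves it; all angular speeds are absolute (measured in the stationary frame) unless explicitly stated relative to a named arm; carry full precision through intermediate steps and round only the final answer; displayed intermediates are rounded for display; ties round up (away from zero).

+10216.2162 rpm

topology: planetary set — G1 37T / G2 23T / G3 83T, arm = carrier (Willis)
normalise by the input: solve with ω_arm = 1, then scale by 3150 rpm
ring teeth: 37 + 2·23 = 83
37(ω_sun−ω_arm) = −83(ω_ring−ω_arm),  ω_ring = 0, ω_arm = 1
ω_sun = 1 − (83/37)(0−1) = 120/37
scale: ω_sun = 120/37 × 3150 rpm = +10216.2162 rpm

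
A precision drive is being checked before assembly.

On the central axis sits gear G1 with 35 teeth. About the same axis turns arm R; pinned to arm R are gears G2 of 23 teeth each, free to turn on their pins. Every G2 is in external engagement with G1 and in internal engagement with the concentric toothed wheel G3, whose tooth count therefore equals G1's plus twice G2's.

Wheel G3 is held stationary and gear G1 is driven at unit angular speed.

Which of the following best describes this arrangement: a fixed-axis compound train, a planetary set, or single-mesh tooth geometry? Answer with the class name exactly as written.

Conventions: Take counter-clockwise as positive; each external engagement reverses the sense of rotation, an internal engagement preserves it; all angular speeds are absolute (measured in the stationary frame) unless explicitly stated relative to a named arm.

planetary set

class = planetary set [G3 = 35+2·23 = 81; Willis about the carrier]
classification: planetary set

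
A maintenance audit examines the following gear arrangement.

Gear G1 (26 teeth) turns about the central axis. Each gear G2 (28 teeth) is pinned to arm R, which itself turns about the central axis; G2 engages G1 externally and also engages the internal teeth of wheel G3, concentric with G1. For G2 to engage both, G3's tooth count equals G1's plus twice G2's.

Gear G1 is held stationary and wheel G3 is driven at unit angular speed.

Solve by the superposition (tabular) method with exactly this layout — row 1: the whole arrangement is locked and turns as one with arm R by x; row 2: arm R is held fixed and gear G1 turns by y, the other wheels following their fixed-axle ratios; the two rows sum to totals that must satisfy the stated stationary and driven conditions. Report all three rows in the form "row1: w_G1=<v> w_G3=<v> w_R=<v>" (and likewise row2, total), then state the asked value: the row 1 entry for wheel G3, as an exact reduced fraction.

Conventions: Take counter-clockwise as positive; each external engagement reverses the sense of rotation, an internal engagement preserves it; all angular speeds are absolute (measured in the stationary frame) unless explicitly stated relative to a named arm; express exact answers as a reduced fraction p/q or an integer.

topology: planetary set — G1 26T / G2 28T / G3 82T, arm = carrier (Willis)
superposition row 1 [locked train]: every member turns x
superposition row 2 [arm held]: sun y, ring −(26/82)·y, arm 0
boundary: total ω_sun = x + y = 0 and total ω_ring = x − (26/82)·y = 1  ⇒  y = -41/54, x = 41/54
row 2 ring = −(26/82)·(-41/54) = 13/54
totals (row 1 + row 2): sun 41/54 + (-41/54) = 0, ring 41/54 + 13/54 = 1, arm 41/54 + 0 = 41/54
asked cell (row1, ring) = 41/54

row1: w_G1=41/54 w_G3=41/54 w_R=41/54
row2: w_G1=-41/54 w_G3=13/54 w_R=0
total: w_G1=0 w_G3=1 w_R=41/54
asked value: 41/54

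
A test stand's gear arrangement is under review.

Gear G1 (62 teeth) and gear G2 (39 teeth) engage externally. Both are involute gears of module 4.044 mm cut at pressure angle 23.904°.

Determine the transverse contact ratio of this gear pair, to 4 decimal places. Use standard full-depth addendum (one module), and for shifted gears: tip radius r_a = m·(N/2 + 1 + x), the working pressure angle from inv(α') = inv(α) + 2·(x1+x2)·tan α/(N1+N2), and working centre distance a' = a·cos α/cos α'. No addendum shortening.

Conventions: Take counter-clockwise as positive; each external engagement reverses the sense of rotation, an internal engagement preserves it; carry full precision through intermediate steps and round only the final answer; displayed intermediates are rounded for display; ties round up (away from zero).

single-mesh involute tooth geometry (62T engaging 39T at module 4.044)
base radii: r_b1 = 114.610987, r_b2 = 72.094008
tip radii: r_a1 = 129.408000, r_a2 = 82.902000
no profile shift: α' = α, a' = a
action lengths: √(r_a1²−r_b1²) = 60.089535, √(r_a2²−r_b2²) = 40.929154
base pitch p_b = π·m·cos α = 11.614872
CR = (60.089535 + 40.929154 − 204.222000·sin 23.90400°)/11.614872 = 1.572710
contact ratio ≈ 1.5727

1.5727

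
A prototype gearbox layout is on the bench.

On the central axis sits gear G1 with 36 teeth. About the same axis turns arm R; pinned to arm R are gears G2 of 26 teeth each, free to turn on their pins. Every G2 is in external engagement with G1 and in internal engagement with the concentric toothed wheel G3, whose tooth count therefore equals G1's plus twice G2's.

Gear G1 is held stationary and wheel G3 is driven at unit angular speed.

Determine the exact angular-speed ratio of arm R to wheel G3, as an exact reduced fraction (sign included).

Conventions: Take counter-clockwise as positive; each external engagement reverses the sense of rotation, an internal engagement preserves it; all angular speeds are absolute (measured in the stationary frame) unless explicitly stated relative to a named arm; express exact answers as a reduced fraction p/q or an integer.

22/31

recognized (axles ride arm R): planetary set, 36/26/88 teeth
ring teeth: 36 + 2·26 = 88
36(ω_sun−ω_arm) = −88(ω_ring−ω_arm),  ω_sun = 0, ω_ring = 1
36(0−ω_arm) = −88(1−ω_arm)  ⇒  124·ω_arm = 88  ⇒  ω_arm = 22/31
ω_out/ω_in = 22/31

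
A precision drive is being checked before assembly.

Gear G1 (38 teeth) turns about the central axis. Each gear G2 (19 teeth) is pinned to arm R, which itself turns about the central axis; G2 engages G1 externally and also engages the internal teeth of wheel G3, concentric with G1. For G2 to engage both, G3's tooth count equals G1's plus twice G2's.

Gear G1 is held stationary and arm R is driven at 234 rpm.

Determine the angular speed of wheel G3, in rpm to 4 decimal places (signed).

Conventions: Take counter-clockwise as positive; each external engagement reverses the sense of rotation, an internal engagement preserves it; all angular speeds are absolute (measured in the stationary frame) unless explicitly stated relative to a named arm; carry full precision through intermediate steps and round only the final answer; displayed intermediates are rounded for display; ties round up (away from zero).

class = planetary set [G3 = 38+2·19 = 76; Willis about the carrier]
normalise by the input: solve with ω_arm = 1, then scale by 234 rpm
ring teeth: 38 + 2·19 = 76
38(ω_sun−ω_arm) = −76(ω_ring−ω_arm),  ω_sun = 0, ω_arm = 1
ω_ring = 1 − (38/76)(0−1) = 3/2
scale: ω_ring = 3/2 × 234 rpm = +351.0000 rpm

+351.0000 rpm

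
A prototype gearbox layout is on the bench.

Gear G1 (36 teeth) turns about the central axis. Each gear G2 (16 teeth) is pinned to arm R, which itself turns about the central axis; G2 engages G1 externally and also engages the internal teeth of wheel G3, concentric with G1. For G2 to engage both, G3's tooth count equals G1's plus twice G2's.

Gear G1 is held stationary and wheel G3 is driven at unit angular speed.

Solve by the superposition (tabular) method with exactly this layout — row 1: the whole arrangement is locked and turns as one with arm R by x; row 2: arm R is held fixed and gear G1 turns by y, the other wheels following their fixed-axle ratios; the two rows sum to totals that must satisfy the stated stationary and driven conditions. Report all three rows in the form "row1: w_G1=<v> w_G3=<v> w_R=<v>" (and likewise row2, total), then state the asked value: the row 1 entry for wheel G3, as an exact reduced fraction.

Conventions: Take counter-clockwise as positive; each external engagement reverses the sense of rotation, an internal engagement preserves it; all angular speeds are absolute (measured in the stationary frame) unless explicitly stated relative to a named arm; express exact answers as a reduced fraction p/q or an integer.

row1: w_G1=17/26 w_G3=17/26 w_R=17/26
row2: w_G1=-17/26 w_G3=9/26 w_R=0
total: w_G1=0 w_G3=1 w_R=17/26
asked value: 17/26

topology: planetary set — G1 36T / G2 16T / G3 68T, arm = carrier (Willis)
row 1: whole set turns with the arm by x
row 2 (arm held, sun turns y): ω_ring = −(36/68)·y, ω_arm = 0
boundary: total ω_sun = x + y = 0 and total ω_ring = x − (36/68)·y = 1  ⇒  y = -17/26, x = 17/26
row 2 ring = −(36/68)·(-17/26) = 9/26
totals (row 1 + row 2): sun 17/26 + (-17/26) = 0, ring 17/26 + 9/26 = 1, arm 17/26 + 0 = 17/26
asked cell (row1, ring) = 17/26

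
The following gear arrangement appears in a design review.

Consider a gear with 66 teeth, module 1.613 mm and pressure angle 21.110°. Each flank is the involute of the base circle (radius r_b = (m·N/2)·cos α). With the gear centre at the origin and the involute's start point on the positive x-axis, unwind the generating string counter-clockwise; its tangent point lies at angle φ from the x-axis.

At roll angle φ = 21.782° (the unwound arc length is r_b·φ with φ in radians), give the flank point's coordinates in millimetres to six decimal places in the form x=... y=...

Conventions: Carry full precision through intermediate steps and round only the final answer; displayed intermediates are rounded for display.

recognized (one wheel, involute flank): single-mesh tooth geometry, m = 1.613, N = 66
pitch radius r_p = m·N/2 = 1.613·66/2 = 53.229000
base radius r_b = r_p·cos α = 53.229000·cos 21.110° = 49.656839
roll angle φ = 21.782° = 0.38016762 rad
x = r_b·(cos φ + φ·sin φ) = 53.116608
y = r_b·(sin φ − φ·cos φ) = 0.896383

x=53.116608 y=0.896383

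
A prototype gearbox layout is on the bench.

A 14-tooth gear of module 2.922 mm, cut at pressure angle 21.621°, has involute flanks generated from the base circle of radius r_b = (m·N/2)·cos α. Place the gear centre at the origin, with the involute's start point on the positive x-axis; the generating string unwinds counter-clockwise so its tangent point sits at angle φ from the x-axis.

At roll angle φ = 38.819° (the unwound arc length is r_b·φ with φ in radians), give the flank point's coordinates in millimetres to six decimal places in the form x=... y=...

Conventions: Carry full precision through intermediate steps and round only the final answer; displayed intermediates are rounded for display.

recognized (one wheel, involute flank): single-mesh tooth geometry, m = 2.922, N = 14
pitch radius r_p = m·N/2 = 2.922·14/2 = 20.454000
base radius r_b = r_p·cos α = 20.454000·cos 21.621° = 19.014887
roll angle φ = 38.819° = 0.67751936 rad
x = r_b·(cos φ + φ·sin φ) = 22.890909
y = r_b·(sin φ − φ·cos φ) = 1.882216

x=22.890909 y=1.882216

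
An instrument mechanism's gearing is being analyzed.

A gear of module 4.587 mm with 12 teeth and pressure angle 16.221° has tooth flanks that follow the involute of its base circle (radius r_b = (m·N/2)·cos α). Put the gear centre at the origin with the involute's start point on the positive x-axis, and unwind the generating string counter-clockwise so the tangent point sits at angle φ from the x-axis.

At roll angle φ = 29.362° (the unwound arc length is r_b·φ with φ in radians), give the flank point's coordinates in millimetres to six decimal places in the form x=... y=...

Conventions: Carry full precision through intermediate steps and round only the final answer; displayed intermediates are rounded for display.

x=29.671899 y=1.154668

recognized (one wheel, involute flank): single-mesh tooth geometry, m = 4.587, N = 12
pitch radius r_p = m·N/2 = 4.587·12/2 = 27.522000
base radius r_b = r_p·cos α = 27.522000·cos 16.221° = 26.426387
roll angle φ = 29.362° = 0.51246357 rad
x = r_b·(cos φ + φ·sin φ) = 29.671899
y = r_b·(sin φ − φ·cos φ) = 1.154668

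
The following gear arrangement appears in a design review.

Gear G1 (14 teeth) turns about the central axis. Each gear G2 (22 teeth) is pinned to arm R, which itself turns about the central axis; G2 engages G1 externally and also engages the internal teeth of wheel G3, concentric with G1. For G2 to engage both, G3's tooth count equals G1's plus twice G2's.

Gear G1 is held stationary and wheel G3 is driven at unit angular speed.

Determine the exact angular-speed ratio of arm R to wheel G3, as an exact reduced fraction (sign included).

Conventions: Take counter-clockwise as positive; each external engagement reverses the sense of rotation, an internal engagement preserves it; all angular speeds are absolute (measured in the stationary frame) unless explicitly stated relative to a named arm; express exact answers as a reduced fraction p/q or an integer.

29/36

topology: planetary set — G1 14T / G2 22T / G3 58T, arm = carrier (Willis)
ring teeth: 14 + 2·22 = 58
14(ω_sun−ω_arm) = −58(ω_ring−ω_arm),  ω_sun = 0, ω_ring = 1
14(0−ω_arm) = −58(1−ω_arm)  ⇒  72·ω_arm = 58  ⇒  ω_arm = 29/36
ω_out/ω_in = 29/36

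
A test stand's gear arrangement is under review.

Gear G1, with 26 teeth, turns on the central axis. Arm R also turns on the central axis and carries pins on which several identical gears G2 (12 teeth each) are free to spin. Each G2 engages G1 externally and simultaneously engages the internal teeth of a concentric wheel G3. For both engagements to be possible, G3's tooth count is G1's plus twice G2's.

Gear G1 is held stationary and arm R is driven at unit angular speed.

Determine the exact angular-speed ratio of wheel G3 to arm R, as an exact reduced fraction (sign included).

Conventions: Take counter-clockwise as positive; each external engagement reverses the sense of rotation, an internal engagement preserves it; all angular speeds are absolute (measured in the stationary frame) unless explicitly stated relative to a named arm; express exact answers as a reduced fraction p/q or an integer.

class = planetary set [G3 = 26+2·12 = 50; Willis about the carrier]
ring teeth: 26 + 2·12 = 50
26(ω_sun−ω_arm) = −50(ω_ring−ω_arm),  ω_sun = 0, ω_arm = 1
ω_ring = 1 − (26/50)(0−1) = 38/25
ω_out/ω_in = 38/25

38/25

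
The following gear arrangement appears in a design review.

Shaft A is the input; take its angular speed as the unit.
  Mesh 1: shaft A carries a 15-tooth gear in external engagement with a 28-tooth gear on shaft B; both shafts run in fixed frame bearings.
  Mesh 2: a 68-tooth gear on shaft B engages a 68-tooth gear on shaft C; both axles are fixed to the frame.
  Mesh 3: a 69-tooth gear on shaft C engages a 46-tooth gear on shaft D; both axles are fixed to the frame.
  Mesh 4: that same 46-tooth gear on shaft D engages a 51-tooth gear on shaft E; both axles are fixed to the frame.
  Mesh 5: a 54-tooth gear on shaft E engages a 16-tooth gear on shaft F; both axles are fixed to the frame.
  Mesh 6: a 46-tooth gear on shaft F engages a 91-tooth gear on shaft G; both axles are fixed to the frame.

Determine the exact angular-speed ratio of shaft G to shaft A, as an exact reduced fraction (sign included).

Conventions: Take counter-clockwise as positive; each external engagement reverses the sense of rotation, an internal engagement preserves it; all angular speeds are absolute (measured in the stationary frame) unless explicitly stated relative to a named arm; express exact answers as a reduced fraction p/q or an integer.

class = fixed-axis compound train [6 meshes; 6 ratios multiply, 6 sense flips]
mesh 1 [15T→28T]: running ratio 15/28, sense −
mesh 2 [68T→68T]: running ratio 15/28, sense +
mesh 3 [69T→46T]: running ratio 45/56, sense −
mesh 4 [46T→51T]: running ratio 345/476, sense +
mesh 5 [54T→16T]: running ratio 9315/3808, sense −
mesh 6 [46T→91T]: running ratio 214245/173264, sense +
ω_out/ω_in = 214245/173264

214245/173264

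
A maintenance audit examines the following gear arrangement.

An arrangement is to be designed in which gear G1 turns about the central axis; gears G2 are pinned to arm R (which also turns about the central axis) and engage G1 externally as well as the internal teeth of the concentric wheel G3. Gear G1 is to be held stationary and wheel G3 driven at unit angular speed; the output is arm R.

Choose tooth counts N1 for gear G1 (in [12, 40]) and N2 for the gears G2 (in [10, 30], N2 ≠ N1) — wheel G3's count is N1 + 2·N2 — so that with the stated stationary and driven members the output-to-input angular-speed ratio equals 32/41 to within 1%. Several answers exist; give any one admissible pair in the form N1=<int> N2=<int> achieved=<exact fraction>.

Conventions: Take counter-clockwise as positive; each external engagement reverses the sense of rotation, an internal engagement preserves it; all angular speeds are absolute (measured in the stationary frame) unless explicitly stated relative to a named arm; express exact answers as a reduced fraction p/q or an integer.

planetary set to be sized for 32/41 (Willis relation)
Willis with ω_sun = 0: ω_arm/ω_ring = N3/(N1+N3); set equal to 32/41  ⇒  N3/N1 = (32/41)/(1 − 32/41) = 32/9
N3 = N1 + 2·N2  ⇒  N2/N1 = (N3/N1 − 1)/2 = (32/9 − 1)/2 = 23/18
smallest multiple with N1 ≥ 12 and N2 ≥ 10: k = 1  ⇒  N1 = 1·18 = 18, N2 = 1·23 = 23 (N1 ≤ 40, N2 ≤ 30, N2 ≠ N1 ✓), N3 = 18 + 2·23 = 64
check: N3/(N1+N3) with N1 = 18, N3 = 64 gives 32/41; |achieved − target| = 0 ≤ 8/1025 ✓

N1=18 N2=23 achieved=32/41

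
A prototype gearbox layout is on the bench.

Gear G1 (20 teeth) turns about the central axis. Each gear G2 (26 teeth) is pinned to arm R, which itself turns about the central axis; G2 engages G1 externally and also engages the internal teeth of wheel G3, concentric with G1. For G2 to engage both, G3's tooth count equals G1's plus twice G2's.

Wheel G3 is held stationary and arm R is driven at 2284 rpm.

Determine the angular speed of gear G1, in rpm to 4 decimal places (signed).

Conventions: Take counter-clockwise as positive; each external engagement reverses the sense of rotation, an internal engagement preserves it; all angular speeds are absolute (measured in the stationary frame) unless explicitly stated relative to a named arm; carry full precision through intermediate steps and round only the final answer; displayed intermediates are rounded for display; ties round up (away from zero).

+10506.4000 rpm

class = planetary set [G3 = 20+2·26 = 72; Willis about the carrier]
normalise by the input: solve with ω_arm = 1, then scale by 2284 rpm
ring teeth: 20 + 2·26 = 72
20(ω_sun−ω_arm) = −72(ω_ring−ω_arm),  ω_ring = 0, ω_arm = 1
ω_sun = 1 − (72/20)(0−1) = 23/5
scale: ω_sun = 23/5 × 2284 rpm = +10506.4000 rpm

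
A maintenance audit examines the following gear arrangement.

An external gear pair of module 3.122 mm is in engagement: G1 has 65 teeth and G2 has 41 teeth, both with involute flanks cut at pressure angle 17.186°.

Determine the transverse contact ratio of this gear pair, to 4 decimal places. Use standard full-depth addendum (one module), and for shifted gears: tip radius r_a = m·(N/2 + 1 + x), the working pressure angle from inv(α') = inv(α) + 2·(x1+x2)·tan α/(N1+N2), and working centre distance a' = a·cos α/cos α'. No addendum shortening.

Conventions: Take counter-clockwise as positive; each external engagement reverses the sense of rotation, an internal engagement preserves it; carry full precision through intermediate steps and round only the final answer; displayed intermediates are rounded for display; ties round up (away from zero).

recognized (one external pair, fixed centres): single-mesh tooth geometry, m = 3.122, N1 = 65, N2 = 41
base radii: r_b1 = 96.934647, r_b2 = 61.143393
tip radii: r_a1 = 104.587000, r_a2 = 67.123000
no profile shift: α' = α, a' = a
action lengths: √(r_a1²−r_b1²) = 39.269768, √(r_a2²−r_b2²) = 27.694451
base pitch p_b = π·m·cos α = 9.370129
CR = (39.269768 + 27.694451 − 165.466000·sin 17.18600°)/9.370129 = 1.928812
contact ratio ≈ 1.9288

1.9288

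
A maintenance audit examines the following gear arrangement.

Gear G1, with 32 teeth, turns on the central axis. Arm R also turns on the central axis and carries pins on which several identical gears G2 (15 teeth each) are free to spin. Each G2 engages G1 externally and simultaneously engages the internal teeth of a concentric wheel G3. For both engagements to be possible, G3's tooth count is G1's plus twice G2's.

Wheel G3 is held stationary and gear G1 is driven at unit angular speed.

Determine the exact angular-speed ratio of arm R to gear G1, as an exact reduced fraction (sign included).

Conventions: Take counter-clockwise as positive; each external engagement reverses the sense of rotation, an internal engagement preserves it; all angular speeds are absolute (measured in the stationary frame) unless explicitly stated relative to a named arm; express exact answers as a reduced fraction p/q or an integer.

topology: planetary set — G1 32T / G2 15T / G3 62T, arm = carrier (Willis)
ring teeth: 32 + 2·15 = 62
32(ω_sun−ω_arm) = −62(ω_ring−ω_arm),  ω_ring = 0, ω_sun = 1
32(1−ω_arm) = −62(0−ω_arm)  ⇒  94·ω_arm = 32  ⇒  ω_arm = 16/47
ω_out/ω_in = 16/47

16/47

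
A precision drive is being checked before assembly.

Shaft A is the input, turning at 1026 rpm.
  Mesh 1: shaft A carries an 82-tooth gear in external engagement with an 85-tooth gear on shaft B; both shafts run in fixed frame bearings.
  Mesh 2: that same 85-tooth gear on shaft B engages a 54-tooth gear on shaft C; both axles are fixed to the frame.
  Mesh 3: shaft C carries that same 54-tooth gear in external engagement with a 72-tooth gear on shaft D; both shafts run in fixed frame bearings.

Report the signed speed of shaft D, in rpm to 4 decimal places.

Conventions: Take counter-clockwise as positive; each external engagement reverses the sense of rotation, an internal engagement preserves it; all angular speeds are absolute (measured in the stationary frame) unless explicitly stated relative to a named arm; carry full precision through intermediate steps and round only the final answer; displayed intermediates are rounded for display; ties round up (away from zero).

-1168.5000 rpm

topology: fixed-axis compound train — 3 meshes, A→D
mesh 1 [82T→85T]: ω = 1026.0000×82/85 = 989.7882 rpm, sense flips to −
mesh 2 [85T→54T]: ω = 989.7882×85/54 = 1558.0000 rpm, sense flips to +
mesh 3 [54T→72T]: ω = 1558.0000×54/72 = 1168.5000 rpm, sense flips to −
signed output speed = -1168.5000 rpm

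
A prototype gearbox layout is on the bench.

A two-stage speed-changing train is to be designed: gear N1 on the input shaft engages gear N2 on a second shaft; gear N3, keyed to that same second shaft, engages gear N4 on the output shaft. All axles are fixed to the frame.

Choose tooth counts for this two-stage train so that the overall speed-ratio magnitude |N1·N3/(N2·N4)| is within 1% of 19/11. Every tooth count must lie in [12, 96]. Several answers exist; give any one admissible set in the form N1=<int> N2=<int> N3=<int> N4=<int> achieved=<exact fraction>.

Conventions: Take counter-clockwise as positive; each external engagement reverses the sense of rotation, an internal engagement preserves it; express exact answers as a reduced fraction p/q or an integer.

N1=12 N2=22 N3=38 N4=12 achieved=19/11

design class (target 19/11): fixed-axis compound train
target = 19/11 in lowest terms: an exact hit needs N1·N3 = k·19 and N2·N4 = k·11 for one integer k, every count in [12, 96]; additionally prefer no 1:1 stage (N1 ≠ N2, N3 ≠ N4)
k = 1…23: no 1:1-free in-range split of k·19 and k·11 into factor pairs; take k = 24
k = 24: N1·N3 = 456 = 12·38, N2·N4 = 264 = 22·12
achieved = 12·38/(22·12) = 19/11; |achieved − target| = 0 ≤ 19/1100 ✓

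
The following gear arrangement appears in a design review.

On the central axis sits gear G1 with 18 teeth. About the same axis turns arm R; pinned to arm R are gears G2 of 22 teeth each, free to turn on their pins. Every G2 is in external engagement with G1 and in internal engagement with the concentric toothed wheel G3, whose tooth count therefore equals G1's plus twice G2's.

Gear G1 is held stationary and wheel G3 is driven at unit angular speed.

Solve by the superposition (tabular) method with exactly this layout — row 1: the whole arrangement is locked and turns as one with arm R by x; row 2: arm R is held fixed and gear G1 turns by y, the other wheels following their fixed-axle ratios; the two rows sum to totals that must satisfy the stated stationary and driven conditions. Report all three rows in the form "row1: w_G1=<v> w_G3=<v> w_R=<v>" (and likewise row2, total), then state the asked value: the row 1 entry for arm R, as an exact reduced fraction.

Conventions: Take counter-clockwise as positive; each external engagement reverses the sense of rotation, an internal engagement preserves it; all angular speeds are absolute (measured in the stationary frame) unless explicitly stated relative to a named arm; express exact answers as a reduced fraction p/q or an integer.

row1: w_G1=31/40 w_G3=31/40 w_R=31/40
row2: w_G1=-31/40 w_G3=9/40 w_R=0
total: w_G1=0 w_G3=1 w_R=31/40
asked value: 31/40

topology: planetary set — G1 18T / G2 22T / G3 62T, arm = carrier (Willis)
row 1: whole set turns with the arm by x
row 2 (arm held, sun turns y): ω_ring = −(18/62)·y, ω_arm = 0
boundary: total ω_sun = x + y = 0 and total ω_ring = x − (18/62)·y = 1  ⇒  y = -31/40, x = 31/40
row 2 ring = −(18/62)·(-31/40) = 9/40
totals (row 1 + row 2): sun 31/40 + (-31/40) = 0, ring 31/40 + 9/40 = 1, arm 31/40 + 0 = 31/40
asked cell (row1, arm) = 31/40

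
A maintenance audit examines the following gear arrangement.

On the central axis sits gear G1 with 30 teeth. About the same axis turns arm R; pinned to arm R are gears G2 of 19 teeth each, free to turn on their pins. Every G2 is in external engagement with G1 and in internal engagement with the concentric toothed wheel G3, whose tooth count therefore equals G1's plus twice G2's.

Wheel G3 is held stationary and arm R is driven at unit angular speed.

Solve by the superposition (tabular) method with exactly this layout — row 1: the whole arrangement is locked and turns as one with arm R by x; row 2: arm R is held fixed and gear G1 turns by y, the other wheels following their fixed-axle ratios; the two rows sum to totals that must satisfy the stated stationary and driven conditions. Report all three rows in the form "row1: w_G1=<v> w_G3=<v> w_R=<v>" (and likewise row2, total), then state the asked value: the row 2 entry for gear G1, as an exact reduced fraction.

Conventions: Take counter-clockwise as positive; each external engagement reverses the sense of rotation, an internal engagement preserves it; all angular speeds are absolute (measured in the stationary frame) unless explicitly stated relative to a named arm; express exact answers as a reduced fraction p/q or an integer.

topology: planetary set — G1 30T / G2 19T / G3 68T, arm = carrier (Willis)
row 1: whole set turns with the arm by x
row 2 — arm fixed, fixed-axis ratios: sun y, ring −(30/68)·y, arm 0
boundary: total ω_ring = x − (30/68)·y = 0 and total ω_arm = x = 1  ⇒  y = 34/15, x = 1
row 2 ring = −(30/68)·34/15 = -1
totals (row 1 + row 2): sun 1 + 34/15 = 49/15, ring 1 + (-1) = 0, arm 1 + 0 = 1
asked cell (row2, sun) = 34/15

row1: w_G1=1 w_G3=1 w_R=1
row2: w_G1=34/15 w_G3=-1 w_R=0
total: w_G1=49/15 w_G3=0 w_R=1
asked value: 34/15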